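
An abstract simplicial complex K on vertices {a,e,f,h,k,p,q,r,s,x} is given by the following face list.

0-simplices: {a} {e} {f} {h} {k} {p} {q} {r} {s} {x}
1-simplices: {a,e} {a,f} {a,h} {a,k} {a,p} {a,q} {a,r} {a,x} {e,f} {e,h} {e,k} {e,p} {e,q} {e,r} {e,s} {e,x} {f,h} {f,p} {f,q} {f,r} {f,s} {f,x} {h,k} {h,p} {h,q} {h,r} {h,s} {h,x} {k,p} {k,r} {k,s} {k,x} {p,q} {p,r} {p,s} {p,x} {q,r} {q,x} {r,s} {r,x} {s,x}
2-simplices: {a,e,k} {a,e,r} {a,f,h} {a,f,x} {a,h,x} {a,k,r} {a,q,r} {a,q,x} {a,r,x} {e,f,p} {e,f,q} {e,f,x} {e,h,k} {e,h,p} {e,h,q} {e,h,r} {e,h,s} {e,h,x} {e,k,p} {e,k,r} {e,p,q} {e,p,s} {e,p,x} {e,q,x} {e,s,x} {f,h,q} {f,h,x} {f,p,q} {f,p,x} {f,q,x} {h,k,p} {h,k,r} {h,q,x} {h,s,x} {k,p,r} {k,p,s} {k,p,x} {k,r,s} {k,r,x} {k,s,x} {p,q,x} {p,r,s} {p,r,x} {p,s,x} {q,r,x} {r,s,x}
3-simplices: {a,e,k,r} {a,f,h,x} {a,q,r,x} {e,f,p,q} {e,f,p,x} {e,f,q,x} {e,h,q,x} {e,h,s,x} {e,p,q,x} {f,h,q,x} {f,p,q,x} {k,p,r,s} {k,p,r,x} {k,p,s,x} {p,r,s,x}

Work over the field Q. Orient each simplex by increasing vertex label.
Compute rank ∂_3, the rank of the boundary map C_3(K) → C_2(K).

rank∂_3=14

n_0=10 n_1=41 n_2=46 n_3=15  [Q]
∂1: piv[ae,af,ah,ak,ap,aq,ar,ax,es] rk=9  ker:ef,eh,ek,ep,eq,er,ex,fh,fp,fq,fr,fs,fx,hk,hp,hq,hr,hs,hx,kp,kr,ks,kx,pq,pr,ps,px,qr,qx,rs,rx,sx
∂2: piv[aek,aer,afh,afx,ahx,akr,aqr,aqx,arx,efp,efq,efx,ehk,ehp,ehq,ehr,ehs,ehx,ekp,epq,eps,epx,eqx,esx,kpr,kps,kpx,krs,krx] rk=29  ker:ekr,fhq,fhx,fpq,fpx,fqx,hkp,hkr,hqx,hsx,ksx,pqx,prs,prx,psx,qrx,rsx
∂3: piv[aekr,afhx,aqrx,efpq,efpx,efqx,ehqx,ehsx,epqx,fhqx,kprs,kprx,kpsx,prsx] rk=14  ker:fpqx
rk∂_3=14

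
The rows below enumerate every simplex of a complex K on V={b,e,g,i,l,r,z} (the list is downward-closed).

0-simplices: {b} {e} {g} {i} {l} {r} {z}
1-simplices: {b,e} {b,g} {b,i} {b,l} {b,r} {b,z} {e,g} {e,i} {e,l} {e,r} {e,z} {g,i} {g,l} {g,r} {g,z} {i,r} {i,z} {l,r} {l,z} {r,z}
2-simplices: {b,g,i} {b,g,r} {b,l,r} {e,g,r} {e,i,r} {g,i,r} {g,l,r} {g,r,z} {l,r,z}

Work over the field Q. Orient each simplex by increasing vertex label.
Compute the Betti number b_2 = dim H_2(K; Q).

n_0=7 n_1=20 n_2=9  [Q]
∂1: piv[be,bg,bi,bl,br,bz] rk=6  ker:eg,ei,el,er,ez,gi,gl,gr,gz,ir,iz,lr,lz,rz
∂2: piv[bgi,bgr,blr,egr,eir,gir,glr,grz,lrz] rk=9
b_2=(9−9)−0=0

b_2=0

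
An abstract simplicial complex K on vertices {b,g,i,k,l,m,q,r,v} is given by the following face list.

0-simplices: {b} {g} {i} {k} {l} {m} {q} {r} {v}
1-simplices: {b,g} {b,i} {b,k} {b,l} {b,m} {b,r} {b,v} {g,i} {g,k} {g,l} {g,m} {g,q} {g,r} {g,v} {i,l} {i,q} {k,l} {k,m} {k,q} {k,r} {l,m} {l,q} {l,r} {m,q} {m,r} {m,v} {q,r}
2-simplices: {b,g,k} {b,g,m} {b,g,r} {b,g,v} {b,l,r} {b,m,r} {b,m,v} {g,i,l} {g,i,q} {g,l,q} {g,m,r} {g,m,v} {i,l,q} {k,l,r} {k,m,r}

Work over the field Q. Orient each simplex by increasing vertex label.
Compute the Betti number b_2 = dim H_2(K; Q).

b_2=3

n_0=9 n_1=27 n_2=15  [Q]
∂1: piv[bg,bi,bk,bl,bm,br,bv,gq] rk=8  ker:gi,gk,gl,gm,gr,gv,il,iq,kl,km,kq,kr,lm,lq,lr,mq,mr,mv,qr
∂2: piv[bgk,bgm,bgr,bgv,blr,bmr,bmv,gil,giq,glq,klr,kmr] rk=12  ker:gmr,gmv,ilq
b_2=(15−12)−0=3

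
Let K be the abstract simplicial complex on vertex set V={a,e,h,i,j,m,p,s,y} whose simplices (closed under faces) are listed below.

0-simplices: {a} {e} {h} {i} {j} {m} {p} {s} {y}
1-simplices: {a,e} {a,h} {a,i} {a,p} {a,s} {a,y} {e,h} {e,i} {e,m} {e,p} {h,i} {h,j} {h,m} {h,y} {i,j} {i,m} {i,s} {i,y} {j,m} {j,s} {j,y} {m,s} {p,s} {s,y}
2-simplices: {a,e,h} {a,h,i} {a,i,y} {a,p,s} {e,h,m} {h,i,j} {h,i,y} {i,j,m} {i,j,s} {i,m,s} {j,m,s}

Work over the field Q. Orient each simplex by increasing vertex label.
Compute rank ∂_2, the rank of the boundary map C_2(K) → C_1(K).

n_0=9 n_1=24 n_2=11  [Q]
∂1: piv[ae,ah,ai,ap,as,ay,em,hj] rk=8  ker:eh,ei,ep,hi,hm,hy,ij,im,is,iy,jm,js,jy,ms,ps,sy
∂2: piv[aeh,ahi,aiy,aps,ehm,hij,hiy,ijm,ijs,ims] rk=10  ker:jms
rk∂_2=10

rank∂_2=10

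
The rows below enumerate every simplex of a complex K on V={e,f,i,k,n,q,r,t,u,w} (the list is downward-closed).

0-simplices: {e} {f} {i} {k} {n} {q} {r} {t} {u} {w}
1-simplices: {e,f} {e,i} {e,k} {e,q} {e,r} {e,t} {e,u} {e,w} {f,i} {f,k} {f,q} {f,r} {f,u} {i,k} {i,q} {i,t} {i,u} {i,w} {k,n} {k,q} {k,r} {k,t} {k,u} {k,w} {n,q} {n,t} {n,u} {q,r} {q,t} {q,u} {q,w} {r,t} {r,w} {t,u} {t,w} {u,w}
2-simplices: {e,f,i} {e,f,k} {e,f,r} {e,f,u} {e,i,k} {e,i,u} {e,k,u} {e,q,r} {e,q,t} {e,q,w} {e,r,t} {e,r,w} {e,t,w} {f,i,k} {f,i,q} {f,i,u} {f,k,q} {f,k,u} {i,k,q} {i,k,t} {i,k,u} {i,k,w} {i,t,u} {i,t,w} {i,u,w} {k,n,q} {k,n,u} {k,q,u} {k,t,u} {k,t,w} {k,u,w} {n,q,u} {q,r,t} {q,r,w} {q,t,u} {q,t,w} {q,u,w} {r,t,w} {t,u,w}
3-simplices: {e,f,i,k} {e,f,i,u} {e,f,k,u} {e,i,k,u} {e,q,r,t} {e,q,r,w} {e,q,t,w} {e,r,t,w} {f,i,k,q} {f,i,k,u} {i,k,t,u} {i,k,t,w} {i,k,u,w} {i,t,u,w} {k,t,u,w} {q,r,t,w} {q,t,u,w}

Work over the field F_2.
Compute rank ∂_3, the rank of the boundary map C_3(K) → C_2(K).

n_0=10 n_1=36 n_2=39 n_3=17  [Z2]
∂1: piv[ef,ei,ek,eq,er,et,eu,ew,kn] rk=9  ker:fi,fk,fq,fr,fu,ik,iq,it,iu,iw,kq,kr,kt,ku,kw,nq,nt,nu,qr,qt,qu,qw,rt,rw,tu,tw,uw
∂2: piv[efi,efk,efr,efu,eik,eiu,eku,eqr,eqt,eqw,ert,erw,etw,fiq,fkq,ikt,ikw,itu,itw,iuw,knq,knu,kqu,qtu] rk=24  ker:fik,fiu,fku,ikq,iku,ktu,ktw,kuw,nqu,qrt,qrw,qtw,quw,rtw,tuw
∂3: piv[efik,efiu,efku,eiku,eqrt,eqrw,eqtw,ertw,fikq,iktu,iktw,ikuw,ituw,qtuw] rk=14  ker:fiku,ktuw,qrtw
rk∂_3=14

rank∂_3=14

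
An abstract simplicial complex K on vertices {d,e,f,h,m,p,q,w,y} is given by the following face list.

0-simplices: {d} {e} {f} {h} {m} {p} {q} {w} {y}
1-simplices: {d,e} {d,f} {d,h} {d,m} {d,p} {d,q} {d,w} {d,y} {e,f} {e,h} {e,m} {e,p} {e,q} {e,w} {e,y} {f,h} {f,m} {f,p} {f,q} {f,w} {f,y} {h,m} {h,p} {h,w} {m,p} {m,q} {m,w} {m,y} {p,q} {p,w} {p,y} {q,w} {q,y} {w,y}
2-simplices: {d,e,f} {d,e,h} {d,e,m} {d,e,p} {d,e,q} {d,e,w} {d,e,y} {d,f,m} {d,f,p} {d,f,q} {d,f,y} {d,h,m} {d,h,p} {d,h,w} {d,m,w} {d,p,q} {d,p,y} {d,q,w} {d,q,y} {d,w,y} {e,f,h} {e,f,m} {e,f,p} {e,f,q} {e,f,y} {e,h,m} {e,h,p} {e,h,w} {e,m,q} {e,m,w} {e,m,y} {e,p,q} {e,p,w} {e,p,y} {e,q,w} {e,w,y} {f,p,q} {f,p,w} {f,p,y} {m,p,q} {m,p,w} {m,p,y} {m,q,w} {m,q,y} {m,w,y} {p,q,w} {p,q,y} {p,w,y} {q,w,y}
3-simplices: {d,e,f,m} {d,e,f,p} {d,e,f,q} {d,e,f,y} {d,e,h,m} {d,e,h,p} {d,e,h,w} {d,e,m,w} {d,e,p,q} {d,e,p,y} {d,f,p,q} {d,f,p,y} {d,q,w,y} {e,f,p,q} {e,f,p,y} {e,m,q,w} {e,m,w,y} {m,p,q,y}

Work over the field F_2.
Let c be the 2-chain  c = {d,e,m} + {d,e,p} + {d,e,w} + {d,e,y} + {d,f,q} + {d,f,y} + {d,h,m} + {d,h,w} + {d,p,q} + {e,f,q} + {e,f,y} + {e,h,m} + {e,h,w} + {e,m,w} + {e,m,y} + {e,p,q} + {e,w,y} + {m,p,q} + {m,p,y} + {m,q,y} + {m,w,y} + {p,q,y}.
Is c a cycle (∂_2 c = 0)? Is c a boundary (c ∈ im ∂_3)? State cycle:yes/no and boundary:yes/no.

n_0=9 n_1=34 n_2=49 n_3=18  [Z2]
∂1: piv[de,df,dh,dm,dp,dq,dw,dy] rk=8  ker:ef,eh,em,ep,eq,ew,ey,fh,fm,fp,fq,fw,fy,hm,hp,hw,mp,mq,mw,my,pq,pw,py,qw,qy,wy
∂2: piv[def,deh,dem,dep,deq,dew,dey,dfm,dfp,dfq,dfy,dhm,dhp,dhw,dmw,dpq,dpy,dqw,dqy,dwy,efh,emq,emy,epw,fpw,mpq] rk=26  ker:efm,efp,efq,efy,ehm,ehp,ehw,emw,epq,epy,eqw,ewy,fpq,fpy,mpw,mpy,mqw,mqy,mwy,pqw,pqy,pwy,qwy
∂3: piv[defm,defp,defq,defy,dehm,dehp,dehw,demw,depq,depy,dfpq,dfpy,dqwy,emqw,emwy,mpqy] rk=16  ker:efpq,efpy
∂2c = 0
c vs im∂3: reduces to 0 ⇒ boundary

cycle:yes boundary:yes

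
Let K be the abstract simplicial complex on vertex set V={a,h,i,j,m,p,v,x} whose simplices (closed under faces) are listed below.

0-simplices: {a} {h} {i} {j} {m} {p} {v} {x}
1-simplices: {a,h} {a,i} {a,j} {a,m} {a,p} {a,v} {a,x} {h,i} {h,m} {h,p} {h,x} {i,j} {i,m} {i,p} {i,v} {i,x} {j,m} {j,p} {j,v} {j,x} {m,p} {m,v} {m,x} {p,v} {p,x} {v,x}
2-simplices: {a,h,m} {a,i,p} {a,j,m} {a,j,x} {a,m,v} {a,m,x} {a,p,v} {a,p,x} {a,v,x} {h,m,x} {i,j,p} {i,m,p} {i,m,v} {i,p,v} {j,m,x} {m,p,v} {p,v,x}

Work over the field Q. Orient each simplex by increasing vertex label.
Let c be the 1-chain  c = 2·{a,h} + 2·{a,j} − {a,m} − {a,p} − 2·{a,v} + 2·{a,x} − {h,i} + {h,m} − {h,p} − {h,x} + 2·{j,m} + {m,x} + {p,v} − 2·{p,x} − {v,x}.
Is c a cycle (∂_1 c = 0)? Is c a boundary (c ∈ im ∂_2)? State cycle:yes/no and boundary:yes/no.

cycle:no boundary:no

n_0=8 n_1=26 n_2=17  [Q]
∂1: piv[ah,ai,aj,am,ap,av,ax] rk=7  ker:hi,hm,hp,hx,ij,im,ip,iv,ix,jm,jp,jv,jx,mp,mv,mx,pv,px,vx
∂2: piv[ahm,aip,ajm,ajx,amv,amx,apv,apx,avx,hmx,ijp,imp,imv,ipv] rk=14  ker:jmx,mpv,pvx
∂1c = −2·{a} + 4·{h} − {i} + {m} − {p} − {x}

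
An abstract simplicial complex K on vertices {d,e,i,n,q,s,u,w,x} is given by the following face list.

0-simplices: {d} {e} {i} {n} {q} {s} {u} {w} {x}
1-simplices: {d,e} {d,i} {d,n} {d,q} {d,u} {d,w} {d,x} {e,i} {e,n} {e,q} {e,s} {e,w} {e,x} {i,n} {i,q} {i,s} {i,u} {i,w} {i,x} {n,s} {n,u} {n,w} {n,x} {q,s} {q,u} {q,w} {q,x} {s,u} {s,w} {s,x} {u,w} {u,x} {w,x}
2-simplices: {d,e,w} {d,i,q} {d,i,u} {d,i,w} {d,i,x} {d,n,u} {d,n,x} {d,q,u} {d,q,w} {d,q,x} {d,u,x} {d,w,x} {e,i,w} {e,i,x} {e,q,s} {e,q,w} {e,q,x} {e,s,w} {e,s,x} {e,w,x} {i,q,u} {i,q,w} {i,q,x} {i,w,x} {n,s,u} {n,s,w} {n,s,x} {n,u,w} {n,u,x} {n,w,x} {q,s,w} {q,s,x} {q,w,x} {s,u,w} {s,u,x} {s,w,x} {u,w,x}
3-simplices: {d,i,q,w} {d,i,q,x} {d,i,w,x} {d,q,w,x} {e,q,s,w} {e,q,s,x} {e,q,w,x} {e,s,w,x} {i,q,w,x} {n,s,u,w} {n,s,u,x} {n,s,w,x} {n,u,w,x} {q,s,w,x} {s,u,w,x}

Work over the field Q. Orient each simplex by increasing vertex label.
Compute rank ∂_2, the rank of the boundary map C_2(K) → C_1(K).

rank∂_2=22

n_0=9 n_1=33 n_2=37 n_3=15  [Q]
∂1: piv[de,di,dn,dq,du,dw,dx,es] rk=8  ker:ei,en,eq,ew,ex,in,iq,is,iu,iw,ix,ns,nu,nw,nx,qs,qu,qw,qx,su,sw,sx,uw,ux,wx
∂2: piv[dew,diq,diu,diw,dix,dnu,dnx,dqu,dqw,dqx,dux,dwx,eiw,eix,eqs,eqw,esw,esx,nsu,nsw,nsx,nuw] rk=22  ker:eqx,ewx,iqu,iqw,iqx,iwx,nux,nwx,qsw,qsx,qwx,suw,sux,swx,uwx
∂3: piv[diqw,diqx,diwx,dqwx,eqsw,eqsx,eqwx,eswx,nsuw,nsux,nswx,nuwx] rk=12  ker:iqwx,qswx,suwx
rk∂_2=22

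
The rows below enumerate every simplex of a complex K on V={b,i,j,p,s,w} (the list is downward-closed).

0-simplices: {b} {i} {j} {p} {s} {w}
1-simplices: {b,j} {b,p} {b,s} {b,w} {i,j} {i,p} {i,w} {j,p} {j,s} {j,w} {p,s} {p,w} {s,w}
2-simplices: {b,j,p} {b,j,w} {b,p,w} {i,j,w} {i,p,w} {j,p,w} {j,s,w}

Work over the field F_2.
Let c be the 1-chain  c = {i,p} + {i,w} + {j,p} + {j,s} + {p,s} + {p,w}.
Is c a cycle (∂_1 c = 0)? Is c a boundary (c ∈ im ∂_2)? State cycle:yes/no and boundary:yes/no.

cycle:yes boundary:no

n_0=6 n_1=13 n_2=7  [Z2]
∂1: piv[bj,bp,bs,bw,ij] rk=5  ker:ip,iw,jp,js,jw,ps,pw,sw
∂2: piv[bjp,bjw,bpw,ijw,ipw,jsw] rk=6  ker:jpw
∂1c = 0
c vs im∂2: residual ≠ 0 ⇒ not boundary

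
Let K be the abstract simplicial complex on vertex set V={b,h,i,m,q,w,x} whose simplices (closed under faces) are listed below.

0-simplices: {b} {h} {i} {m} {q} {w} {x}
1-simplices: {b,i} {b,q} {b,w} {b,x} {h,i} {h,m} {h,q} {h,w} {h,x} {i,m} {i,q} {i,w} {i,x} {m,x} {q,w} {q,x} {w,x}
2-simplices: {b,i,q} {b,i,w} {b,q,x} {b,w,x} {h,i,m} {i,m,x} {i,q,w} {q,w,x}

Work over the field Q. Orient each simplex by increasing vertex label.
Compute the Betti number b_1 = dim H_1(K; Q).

b_1=4

n_0=7 n_1=17 n_2=8  [Q]
∂1: piv[bi,bq,bw,bx,hi,hm] rk=6  ker:hq,hw,hx,im,iq,iw,ix,mx,qw,qx,wx
∂2: piv[biq,biw,bqx,bwx,him,imx,iqw] rk=7  ker:qwx
b_1=(17−6)−7=4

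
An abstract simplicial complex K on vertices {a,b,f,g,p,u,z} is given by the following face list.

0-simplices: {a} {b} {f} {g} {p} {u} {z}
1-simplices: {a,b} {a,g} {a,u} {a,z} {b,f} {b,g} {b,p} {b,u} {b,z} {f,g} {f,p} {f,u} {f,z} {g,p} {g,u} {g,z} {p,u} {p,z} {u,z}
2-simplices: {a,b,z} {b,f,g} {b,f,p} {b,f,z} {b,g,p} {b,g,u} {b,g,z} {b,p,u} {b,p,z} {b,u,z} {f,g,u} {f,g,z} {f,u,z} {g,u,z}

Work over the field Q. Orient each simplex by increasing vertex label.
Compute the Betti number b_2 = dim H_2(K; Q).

n_0=7 n_1=19 n_2=14  [Q]
∂1: piv[ab,ag,au,az,bf,bp] rk=6  ker:bg,bu,bz,fg,fp,fu,fz,gp,gu,gz,pu,pz,uz
∂2: piv[abz,bfg,bfp,bfz,bgp,bgu,bgz,bpu,bpz,buz,fgu] rk=11  ker:fgz,fuz,guz
b_2=(14−11)−0=3

b_2=3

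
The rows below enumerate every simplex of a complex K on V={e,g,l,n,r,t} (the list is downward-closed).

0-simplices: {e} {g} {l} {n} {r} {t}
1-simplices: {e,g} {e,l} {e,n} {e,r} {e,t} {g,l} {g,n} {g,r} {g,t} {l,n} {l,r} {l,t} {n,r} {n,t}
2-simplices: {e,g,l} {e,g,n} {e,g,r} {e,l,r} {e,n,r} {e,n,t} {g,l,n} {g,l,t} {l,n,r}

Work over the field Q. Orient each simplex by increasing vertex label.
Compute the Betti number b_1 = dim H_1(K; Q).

b_1=1

n_0=6 n_1=14 n_2=9  [Q]
∂1: piv[eg,el,en,er,et] rk=5  ker:gl,gn,gr,gt,ln,lr,lt,nr,nt
∂2: piv[egl,egn,egr,elr,enr,ent,gln,glt] rk=8  ker:lnr
b_1=(14−5)−8=1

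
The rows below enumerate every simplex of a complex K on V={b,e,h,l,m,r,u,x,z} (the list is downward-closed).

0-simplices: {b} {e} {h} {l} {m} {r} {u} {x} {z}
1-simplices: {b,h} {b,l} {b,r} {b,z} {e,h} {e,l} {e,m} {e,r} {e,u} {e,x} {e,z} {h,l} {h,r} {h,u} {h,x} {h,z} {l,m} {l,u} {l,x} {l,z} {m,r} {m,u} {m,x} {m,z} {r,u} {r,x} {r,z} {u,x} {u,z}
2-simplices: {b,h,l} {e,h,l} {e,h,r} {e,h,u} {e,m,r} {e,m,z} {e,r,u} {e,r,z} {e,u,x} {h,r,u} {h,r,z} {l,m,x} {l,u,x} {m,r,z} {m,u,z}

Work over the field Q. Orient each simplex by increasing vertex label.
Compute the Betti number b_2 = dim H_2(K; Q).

n_0=9 n_1=29 n_2=15  [Q]
∂1: piv[bh,bl,br,bz,eh,em,eu,ex] rk=8  ker:el,er,ez,hl,hr,hu,hx,hz,lm,lu,lx,lz,mr,mu,mx,mz,ru,rx,rz,ux,uz
∂2: piv[bhl,ehl,ehr,ehu,emr,emz,eru,erz,eux,hrz,lmx,lux,muz] rk=13  ker:hru,mrz
b_2=(15−13)−0=2

b_2=2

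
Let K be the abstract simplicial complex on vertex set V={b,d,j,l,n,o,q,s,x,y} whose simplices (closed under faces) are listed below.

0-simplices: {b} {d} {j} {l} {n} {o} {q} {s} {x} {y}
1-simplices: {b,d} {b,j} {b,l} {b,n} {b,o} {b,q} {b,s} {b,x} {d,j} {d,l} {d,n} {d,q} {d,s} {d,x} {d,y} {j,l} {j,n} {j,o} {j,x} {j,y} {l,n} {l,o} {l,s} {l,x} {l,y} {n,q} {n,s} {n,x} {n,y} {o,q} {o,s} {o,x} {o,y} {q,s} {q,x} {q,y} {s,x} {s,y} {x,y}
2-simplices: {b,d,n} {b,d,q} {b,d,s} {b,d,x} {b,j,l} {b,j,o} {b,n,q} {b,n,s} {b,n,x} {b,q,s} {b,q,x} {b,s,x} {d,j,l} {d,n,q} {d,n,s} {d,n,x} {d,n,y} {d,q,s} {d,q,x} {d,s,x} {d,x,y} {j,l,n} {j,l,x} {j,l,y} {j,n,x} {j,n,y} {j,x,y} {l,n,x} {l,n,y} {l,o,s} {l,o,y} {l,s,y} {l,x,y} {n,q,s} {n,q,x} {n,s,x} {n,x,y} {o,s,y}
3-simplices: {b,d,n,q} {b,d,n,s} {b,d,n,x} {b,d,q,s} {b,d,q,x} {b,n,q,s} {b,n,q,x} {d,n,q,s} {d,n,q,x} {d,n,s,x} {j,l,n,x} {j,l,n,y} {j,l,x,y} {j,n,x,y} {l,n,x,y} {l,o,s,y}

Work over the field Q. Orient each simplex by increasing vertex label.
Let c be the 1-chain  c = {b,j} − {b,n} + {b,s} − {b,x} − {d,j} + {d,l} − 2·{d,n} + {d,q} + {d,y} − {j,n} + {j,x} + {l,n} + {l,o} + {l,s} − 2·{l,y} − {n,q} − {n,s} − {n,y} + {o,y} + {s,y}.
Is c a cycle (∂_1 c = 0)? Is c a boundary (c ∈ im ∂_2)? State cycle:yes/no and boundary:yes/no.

n_0=10 n_1=39 n_2=38 n_3=16  [Q]
∂1: piv[bd,bj,bl,bn,bo,bq,bs,bx,dy] rk=9  ker:dj,dl,dn,dq,ds,dx,jl,jn,jo,jx,jy,ln,lo,ls,lx,ly,nq,ns,nx,ny,oq,os,ox,oy,qs,qx,qy,sx,sy,xy
∂2: piv[bdn,bdq,bds,bdx,bjl,bjo,bnq,bns,bnx,bqs,bqx,bsx,djl,dny,dxy,jln,jlx,jly,jnx,jny,los,loy,lsy] rk=23  ker:dnq,dns,dnx,dqs,dqx,dsx,jxy,lnx,lny,lxy,nqs,nqx,nsx,nxy,osy
∂3: piv[bdnq,bdns,bdnx,bdqs,bdqx,bnqs,bnqx,dnsx,jlnx,jlny,jlxy,jnxy,losy] rk=13  ker:dnqs,dnqx,lnxy
∂1c = 0
c vs im∂2: residual ≠ 0 ⇒ not boundary

cycle:yes boundary:no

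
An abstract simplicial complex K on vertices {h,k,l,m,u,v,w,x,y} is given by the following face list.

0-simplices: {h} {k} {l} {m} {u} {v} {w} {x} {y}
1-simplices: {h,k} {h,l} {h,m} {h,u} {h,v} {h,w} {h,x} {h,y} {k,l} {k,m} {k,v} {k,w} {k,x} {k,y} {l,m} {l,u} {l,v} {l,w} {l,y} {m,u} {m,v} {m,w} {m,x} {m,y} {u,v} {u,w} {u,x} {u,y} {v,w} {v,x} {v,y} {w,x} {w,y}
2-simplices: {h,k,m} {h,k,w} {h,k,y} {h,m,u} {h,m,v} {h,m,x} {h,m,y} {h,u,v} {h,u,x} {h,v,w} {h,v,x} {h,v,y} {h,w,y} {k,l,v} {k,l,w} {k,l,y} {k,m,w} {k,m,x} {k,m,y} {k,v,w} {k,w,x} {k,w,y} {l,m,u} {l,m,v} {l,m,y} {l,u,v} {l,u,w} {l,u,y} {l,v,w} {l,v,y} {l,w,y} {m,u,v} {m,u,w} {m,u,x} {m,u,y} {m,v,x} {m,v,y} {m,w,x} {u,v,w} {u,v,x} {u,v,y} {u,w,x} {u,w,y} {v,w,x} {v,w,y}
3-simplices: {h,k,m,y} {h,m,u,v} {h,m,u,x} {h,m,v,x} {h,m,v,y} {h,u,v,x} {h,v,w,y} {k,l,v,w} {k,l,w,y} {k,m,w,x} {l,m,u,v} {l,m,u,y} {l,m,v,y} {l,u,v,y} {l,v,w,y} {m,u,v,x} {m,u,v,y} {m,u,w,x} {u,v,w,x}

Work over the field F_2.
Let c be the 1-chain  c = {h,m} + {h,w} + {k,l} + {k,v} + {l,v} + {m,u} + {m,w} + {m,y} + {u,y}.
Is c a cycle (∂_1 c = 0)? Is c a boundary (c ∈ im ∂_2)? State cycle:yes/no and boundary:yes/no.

cycle:yes boundary:yes

n_0=9 n_1=33 n_2=45 n_3=19  [Z2]
∂1: piv[hk,hl,hm,hu,hv,hw,hx,hy] rk=8  ker:kl,km,kv,kw,kx,ky,lm,lu,lv,lw,ly,mu,mv,mw,mx,my,uv,uw,ux,uy,vw,vx,vy,wx,wy
∂2: piv[hkm,hkw,hky,hmu,hmv,hmx,hmy,huv,hux,hvw,hvx,hvy,hwy,klv,klw,kly,kmw,kmx,kvw,kwx,lmu,lmv,luw,luy] rk=24  ker:kmy,kwy,lmy,luv,lvw,lvy,lwy,muv,muw,mux,muy,mvx,mvy,mwx,uvw,uvx,uvy,uwx,uwy,vwx,vwy
∂3: piv[hkmy,hmuv,hmux,hmvx,hmvy,huvx,hvwy,klvw,klwy,kmwx,lmuv,lmuy,lmvy,luvy,lvwy,muwx,uvwx] rk=17  ker:muvx,muvy
∂1c = 0
c vs im∂2: reduces to 0 ⇒ boundary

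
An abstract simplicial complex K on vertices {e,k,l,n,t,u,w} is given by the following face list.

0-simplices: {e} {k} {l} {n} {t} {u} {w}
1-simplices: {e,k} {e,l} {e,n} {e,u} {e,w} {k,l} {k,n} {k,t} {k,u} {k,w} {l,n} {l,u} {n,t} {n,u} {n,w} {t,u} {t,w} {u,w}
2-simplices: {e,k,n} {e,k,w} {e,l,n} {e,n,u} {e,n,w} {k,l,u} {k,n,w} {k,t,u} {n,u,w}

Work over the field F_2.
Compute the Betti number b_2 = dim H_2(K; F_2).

b_2=1

n_0=7 n_1=18 n_2=9  [Z2]
∂1: piv[ek,el,en,eu,ew,kt] rk=6  ker:kl,kn,ku,kw,ln,lu,nt,nu,nw,tu,tw,uw
∂2: piv[ekn,ekw,eln,enu,enw,klu,ktu,nuw] rk=8  ker:knw
b_2=(9−8)−0=1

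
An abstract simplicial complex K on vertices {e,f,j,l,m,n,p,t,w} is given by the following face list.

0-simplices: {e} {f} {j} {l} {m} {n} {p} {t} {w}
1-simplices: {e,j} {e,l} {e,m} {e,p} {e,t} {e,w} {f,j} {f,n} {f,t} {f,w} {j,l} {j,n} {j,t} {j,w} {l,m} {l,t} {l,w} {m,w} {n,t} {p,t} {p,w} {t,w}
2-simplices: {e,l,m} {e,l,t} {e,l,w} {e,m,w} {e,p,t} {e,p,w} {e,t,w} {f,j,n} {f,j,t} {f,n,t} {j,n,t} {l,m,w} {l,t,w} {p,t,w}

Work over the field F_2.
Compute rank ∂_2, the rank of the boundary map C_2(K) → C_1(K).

rank∂_2=10

n_0=9 n_1=22 n_2=14  [Z2]
∂1: piv[ej,el,em,ep,et,ew,fj,fn] rk=8  ker:ft,fw,jl,jn,jt,jw,lm,lt,lw,mw,nt,pt,pw,tw
∂2: piv[elm,elt,elw,emw,ept,epw,etw,fjn,fjt,fnt] rk=10  ker:jnt,lmw,ltw,ptw
rk∂_2=10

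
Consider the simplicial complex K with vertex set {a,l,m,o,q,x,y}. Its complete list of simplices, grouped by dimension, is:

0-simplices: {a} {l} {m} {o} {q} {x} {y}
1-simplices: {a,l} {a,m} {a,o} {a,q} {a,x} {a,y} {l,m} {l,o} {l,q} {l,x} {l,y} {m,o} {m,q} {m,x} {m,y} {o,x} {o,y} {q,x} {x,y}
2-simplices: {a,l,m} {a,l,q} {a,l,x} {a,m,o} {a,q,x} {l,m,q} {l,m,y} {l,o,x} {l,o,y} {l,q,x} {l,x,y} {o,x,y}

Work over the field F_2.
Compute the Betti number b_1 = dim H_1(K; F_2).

n_0=7 n_1=19 n_2=12  [Z2]
∂1: piv[al,am,ao,aq,ax,ay] rk=6  ker:lm,lo,lq,lx,ly,mo,mq,mx,my,ox,oy,qx,xy
∂2: piv[alm,alq,alx,amo,aqx,lmq,lmy,lox,loy,lxy] rk=10  ker:lqx,oxy
b_1=(19−6)−10=3

b_1=3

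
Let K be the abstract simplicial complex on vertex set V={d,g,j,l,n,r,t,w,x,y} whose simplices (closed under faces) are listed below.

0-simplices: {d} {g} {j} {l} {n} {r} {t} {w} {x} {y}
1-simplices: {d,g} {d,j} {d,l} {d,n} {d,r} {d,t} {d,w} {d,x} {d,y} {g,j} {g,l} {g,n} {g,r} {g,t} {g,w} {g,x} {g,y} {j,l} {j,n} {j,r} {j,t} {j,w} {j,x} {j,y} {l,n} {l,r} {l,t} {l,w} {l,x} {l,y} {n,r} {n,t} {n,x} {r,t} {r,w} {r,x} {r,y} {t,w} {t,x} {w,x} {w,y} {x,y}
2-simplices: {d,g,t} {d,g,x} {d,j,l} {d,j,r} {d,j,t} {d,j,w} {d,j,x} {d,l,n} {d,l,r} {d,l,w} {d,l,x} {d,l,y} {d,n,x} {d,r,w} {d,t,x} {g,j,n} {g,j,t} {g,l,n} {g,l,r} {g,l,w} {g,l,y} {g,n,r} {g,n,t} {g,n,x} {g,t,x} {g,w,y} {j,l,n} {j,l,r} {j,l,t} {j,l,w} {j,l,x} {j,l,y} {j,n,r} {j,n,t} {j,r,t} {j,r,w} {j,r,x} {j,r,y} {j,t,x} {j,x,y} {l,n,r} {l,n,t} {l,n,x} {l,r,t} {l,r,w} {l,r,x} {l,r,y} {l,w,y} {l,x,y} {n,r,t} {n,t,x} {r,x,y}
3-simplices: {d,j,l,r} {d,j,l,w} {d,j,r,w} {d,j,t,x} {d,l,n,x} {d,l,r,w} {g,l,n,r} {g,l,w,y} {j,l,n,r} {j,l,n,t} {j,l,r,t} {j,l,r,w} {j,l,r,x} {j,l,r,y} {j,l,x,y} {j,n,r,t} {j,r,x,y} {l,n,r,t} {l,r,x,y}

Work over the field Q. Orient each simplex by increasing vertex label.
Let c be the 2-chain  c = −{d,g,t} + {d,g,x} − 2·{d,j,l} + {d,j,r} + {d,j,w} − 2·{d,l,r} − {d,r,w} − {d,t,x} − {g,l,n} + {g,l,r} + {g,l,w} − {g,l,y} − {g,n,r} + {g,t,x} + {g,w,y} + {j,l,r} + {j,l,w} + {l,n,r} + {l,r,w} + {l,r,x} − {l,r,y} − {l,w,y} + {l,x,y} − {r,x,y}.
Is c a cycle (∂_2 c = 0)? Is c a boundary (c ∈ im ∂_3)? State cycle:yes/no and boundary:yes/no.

cycle:yes boundary:no

n_0=10 n_1=42 n_2=52 n_3=19  [Q]
∂1: piv[dg,dj,dl,dn,dr,dt,dw,dx,dy] rk=9  ker:gj,gl,gn,gr,gt,gw,gx,gy,jl,jn,jr,jt,jw,jx,jy,ln,lr,lt,lw,lx,ly,nr,nt,nx,rt,rw,rx,ry,tw,tx,wx,wy,xy
∂2: piv[dgt,dgx,djl,djr,djt,djw,djx,dln,dlr,dlw,dlx,dly,dnx,drw,dtx,gjn,gjt,gln,glr,glw,gly,gnr,gnt,gnx,gwy,jlt,jly,jrt,jrx,jry,jxy] rk=31  ker:gtx,jln,jlr,jlw,jlx,jnr,jnt,jrw,jtx,lnr,lnt,lnx,lrt,lrw,lrx,lry,lwy,lxy,nrt,ntx,rxy
∂3: piv[djlr,djlw,djrw,djtx,dlnx,dlrw,glnr,glwy,jlnr,jlnt,jlrt,jlrx,jlry,jlxy,jnrt,jrxy] rk=16  ker:jlrw,lnrt,lrxy
∂2c = 0
c vs im∂3: residual ≠ 0 ⇒ not boundary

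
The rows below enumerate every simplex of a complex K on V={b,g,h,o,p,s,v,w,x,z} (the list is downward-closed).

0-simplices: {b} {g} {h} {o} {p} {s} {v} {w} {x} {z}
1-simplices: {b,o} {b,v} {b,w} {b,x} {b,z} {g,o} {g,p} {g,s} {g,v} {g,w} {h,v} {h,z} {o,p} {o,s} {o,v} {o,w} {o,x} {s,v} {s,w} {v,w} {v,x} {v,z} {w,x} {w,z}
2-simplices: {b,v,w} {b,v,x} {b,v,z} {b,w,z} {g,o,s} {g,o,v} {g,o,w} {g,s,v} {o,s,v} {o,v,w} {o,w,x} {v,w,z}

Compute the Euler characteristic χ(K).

χ(K)=-2

n_0=10 n_1=24 n_2=12
χ=+10−24+12=-2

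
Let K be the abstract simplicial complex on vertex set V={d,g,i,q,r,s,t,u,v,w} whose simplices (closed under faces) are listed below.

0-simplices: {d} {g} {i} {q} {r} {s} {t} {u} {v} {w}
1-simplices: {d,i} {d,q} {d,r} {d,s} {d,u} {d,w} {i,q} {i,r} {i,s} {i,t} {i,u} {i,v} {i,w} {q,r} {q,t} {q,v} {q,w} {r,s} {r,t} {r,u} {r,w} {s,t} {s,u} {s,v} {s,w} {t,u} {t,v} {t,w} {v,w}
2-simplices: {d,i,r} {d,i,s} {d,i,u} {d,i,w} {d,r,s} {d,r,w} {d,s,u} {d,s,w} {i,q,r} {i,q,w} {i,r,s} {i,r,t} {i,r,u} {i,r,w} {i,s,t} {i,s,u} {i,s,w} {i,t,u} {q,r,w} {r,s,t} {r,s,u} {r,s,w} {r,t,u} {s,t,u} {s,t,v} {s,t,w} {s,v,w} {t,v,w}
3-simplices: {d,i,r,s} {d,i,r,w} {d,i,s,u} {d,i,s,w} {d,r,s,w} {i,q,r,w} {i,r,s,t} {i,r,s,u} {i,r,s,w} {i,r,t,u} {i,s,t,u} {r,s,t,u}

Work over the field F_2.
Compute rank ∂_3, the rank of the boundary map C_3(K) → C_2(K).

n_0=10 n_1=29 n_2=28 n_3=12  [Z2]
∂1: piv[di,dq,dr,ds,du,dw,it,iv] rk=8  ker:iq,ir,is,iu,iw,qr,qt,qv,qw,rs,rt,ru,rw,st,su,sv,sw,tu,tv,tw,vw
∂2: piv[dir,dis,diu,diw,drs,drw,dsu,dsw,iqr,iqw,irt,iru,ist,itu,stv,stw,svw] rk=17  ker:irs,irw,isu,isw,qrw,rst,rsu,rsw,rtu,stu,tvw
∂3: piv[dirs,dirw,disu,disw,drsw,iqrw,irst,irsu,irtu,istu] rk=10  ker:irsw,rstu
rk∂_3=10

rank∂_3=10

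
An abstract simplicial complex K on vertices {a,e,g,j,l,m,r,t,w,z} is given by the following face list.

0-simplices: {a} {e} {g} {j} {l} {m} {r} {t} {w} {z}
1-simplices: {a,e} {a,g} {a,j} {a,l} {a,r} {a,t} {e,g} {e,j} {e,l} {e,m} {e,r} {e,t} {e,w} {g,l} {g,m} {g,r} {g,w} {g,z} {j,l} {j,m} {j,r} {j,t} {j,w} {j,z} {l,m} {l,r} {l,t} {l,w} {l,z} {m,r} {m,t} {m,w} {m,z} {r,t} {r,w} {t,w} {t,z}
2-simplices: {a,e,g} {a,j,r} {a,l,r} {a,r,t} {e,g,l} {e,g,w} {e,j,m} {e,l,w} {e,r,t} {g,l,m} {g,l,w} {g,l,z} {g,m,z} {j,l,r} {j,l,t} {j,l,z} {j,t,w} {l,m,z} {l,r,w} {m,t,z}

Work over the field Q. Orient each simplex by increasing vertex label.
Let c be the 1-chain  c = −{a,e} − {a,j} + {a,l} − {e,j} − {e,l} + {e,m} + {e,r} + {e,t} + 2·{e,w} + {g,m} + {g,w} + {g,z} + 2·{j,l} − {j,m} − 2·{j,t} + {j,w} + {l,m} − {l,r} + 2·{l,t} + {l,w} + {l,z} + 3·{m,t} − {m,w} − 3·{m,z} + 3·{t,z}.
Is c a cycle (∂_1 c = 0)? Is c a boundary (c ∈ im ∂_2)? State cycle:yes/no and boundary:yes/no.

cycle:no boundary:no

n_0=10 n_1=37 n_2=20  [Q]
∂1: piv[ae,ag,aj,al,ar,at,em,ew,gz] rk=9  ker:eg,ej,el,er,et,gl,gm,gr,gw,jl,jm,jr,jt,jw,jz,lm,lr,lt,lw,lz,mr,mt,mw,mz,rt,rw,tw,tz
∂2: piv[aeg,ajr,alr,art,egl,egw,ejm,elw,ert,glm,glz,gmz,jlr,jlt,jlz,jtw,lrw,mtz] rk=18  ker:glw,lmz
∂1c = {a} − 4·{e} − 3·{g} − 2·{j} − 2·{l} + 3·{m} + {t} + 4·{w} + 2·{z}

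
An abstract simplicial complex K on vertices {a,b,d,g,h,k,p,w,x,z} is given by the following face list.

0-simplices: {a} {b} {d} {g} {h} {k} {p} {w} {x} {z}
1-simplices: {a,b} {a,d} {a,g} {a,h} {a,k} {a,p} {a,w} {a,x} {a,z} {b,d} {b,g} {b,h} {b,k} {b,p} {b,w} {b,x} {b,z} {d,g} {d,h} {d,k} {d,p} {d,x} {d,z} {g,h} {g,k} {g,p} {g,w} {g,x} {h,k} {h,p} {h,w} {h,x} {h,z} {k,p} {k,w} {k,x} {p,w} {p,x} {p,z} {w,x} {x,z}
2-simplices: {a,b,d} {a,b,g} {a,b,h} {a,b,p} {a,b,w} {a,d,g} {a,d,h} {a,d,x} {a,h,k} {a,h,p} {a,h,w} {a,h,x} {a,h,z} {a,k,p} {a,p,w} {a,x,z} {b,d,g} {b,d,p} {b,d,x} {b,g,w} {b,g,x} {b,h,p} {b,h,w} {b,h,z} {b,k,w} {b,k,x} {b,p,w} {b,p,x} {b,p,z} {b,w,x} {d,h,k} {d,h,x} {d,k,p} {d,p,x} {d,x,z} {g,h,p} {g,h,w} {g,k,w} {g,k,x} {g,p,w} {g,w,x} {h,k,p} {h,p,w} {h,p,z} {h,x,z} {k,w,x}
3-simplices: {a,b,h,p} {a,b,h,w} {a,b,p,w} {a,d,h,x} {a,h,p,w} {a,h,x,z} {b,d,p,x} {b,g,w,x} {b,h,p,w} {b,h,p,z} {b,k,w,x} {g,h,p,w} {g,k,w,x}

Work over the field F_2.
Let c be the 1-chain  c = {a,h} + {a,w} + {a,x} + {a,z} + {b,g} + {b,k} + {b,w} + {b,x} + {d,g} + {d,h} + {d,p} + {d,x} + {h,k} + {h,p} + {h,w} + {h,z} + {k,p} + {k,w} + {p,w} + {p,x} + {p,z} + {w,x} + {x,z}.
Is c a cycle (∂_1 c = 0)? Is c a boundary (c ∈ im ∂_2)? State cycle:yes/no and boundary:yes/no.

cycle:yes boundary:yes

n_0=10 n_1=41 n_2=46 n_3=13  [Z2]
∂1: piv[ab,ad,ag,ah,ak,ap,aw,ax,az] rk=9  ker:bd,bg,bh,bk,bp,bw,bx,bz,dg,dh,dk,dp,dx,dz,gh,gk,gp,gw,gx,hk,hp,hw,hx,hz,kp,kw,kx,pw,px,pz,wx,xz
∂2: piv[abd,abg,abh,abp,abw,adg,adh,adx,ahk,ahp,ahw,ahx,ahz,akp,apw,axz,bdp,bdx,bgw,bgx,bhz,bkw,bkx,bpx,bpz,bwx,dhk,dxz,ghp,ghw,gkw] rk=31  ker:bdg,bhp,bhw,bpw,dhx,dkp,dpx,gkx,gpw,gwx,hkp,hpw,hpz,hxz,kwx
∂3: piv[abhp,abhw,abpw,adhx,ahpw,ahxz,bdpx,bgwx,bhpz,bkwx,ghpw,gkwx] rk=12  ker:bhpw
∂1c = 0
c vs im∂2: reduces to 0 ⇒ boundary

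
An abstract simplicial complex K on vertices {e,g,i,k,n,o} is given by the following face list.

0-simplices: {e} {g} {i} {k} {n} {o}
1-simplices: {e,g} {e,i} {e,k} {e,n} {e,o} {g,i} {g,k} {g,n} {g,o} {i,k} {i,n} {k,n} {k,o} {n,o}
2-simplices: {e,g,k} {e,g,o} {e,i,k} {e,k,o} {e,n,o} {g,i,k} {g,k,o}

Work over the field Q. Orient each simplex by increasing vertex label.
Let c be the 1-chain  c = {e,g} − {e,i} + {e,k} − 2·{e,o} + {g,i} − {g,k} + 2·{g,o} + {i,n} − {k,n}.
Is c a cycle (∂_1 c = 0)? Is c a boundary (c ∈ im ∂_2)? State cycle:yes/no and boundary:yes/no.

n_0=6 n_1=14 n_2=7  [Q]
∂1: piv[eg,ei,ek,en,eo] rk=5  ker:gi,gk,gn,go,ik,in,kn,ko,no
∂2: piv[egk,ego,eik,eko,eno,gik] rk=6  ker:gko
∂1c = {e} − {g} − {i} + {k}

cycle:no boundary:no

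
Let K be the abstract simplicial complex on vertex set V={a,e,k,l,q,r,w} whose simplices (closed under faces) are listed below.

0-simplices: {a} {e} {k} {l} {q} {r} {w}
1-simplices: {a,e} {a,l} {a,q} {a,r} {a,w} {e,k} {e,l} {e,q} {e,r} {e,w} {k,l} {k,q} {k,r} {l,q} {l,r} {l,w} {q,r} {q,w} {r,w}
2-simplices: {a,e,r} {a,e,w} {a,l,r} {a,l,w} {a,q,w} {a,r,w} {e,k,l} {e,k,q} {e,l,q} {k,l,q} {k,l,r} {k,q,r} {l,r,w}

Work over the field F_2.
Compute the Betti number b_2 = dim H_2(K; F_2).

b_2=2

n_0=7 n_1=19 n_2=13  [Z2]
∂1: piv[ae,al,aq,ar,aw,ek] rk=6  ker:el,eq,er,ew,kl,kq,kr,lq,lr,lw,qr,qw,rw
∂2: piv[aer,aew,alr,alw,aqw,arw,ekl,ekq,elq,klr,kqr] rk=11  ker:klq,lrw
b_2=(13−11)−0=2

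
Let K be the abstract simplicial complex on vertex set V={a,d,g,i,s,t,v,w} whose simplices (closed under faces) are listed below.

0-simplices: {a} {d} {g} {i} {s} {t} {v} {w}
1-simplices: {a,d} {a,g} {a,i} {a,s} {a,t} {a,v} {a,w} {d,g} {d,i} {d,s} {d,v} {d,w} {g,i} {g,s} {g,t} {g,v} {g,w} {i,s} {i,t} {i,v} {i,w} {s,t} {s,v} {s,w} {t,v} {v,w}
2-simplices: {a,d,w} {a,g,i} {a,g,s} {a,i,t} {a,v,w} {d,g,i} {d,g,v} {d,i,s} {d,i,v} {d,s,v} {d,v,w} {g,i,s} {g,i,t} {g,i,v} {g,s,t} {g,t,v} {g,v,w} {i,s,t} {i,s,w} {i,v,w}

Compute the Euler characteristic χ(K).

n_0=8 n_1=26 n_2=20
χ=+8−26+20=2

χ(K)=2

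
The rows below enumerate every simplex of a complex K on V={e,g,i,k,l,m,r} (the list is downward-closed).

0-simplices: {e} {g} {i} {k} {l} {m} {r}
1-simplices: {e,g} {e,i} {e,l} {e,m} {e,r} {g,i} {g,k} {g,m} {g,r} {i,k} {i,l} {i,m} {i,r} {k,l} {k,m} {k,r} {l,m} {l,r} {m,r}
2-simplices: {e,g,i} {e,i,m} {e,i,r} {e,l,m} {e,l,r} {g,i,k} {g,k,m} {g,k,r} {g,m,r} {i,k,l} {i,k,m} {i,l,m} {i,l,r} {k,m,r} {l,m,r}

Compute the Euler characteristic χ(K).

χ(K)=3

n_0=7 n_1=19 n_2=15
χ=+7−19+15=3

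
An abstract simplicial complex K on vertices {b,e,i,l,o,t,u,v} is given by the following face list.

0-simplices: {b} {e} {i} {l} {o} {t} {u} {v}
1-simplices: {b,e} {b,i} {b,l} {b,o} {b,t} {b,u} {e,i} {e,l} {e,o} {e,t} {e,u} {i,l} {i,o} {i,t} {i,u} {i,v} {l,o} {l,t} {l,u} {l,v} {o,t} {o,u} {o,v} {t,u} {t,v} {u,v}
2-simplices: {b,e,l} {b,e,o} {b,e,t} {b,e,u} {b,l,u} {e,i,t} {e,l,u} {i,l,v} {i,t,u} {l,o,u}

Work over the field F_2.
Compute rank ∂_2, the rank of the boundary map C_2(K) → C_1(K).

n_0=8 n_1=26 n_2=10  [Z2]
∂1: piv[be,bi,bl,bo,bt,bu,iv] rk=7  ker:ei,el,eo,et,eu,il,io,it,iu,lo,lt,lu,lv,ot,ou,ov,tu,tv,uv
∂2: piv[bel,beo,bet,beu,blu,eit,ilv,itu,lou] rk=9  ker:elu
rk∂_2=9

rank∂_2=9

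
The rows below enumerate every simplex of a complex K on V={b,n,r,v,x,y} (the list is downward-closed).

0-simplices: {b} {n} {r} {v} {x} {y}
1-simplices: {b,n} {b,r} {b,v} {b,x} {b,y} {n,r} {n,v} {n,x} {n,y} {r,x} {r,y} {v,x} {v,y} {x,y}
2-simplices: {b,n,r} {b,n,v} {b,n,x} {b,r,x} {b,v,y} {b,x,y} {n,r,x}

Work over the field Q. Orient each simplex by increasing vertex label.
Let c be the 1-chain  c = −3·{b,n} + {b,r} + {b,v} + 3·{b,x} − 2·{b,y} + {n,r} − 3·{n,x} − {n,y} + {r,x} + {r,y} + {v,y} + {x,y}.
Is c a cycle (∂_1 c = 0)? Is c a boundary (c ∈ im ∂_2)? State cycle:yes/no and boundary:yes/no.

n_0=6 n_1=14 n_2=7  [Q]
∂1: piv[bn,br,bv,bx,by] rk=5  ker:nr,nv,nx,ny,rx,ry,vx,vy,xy
∂2: piv[bnr,bnv,bnx,brx,bvy,bxy] rk=6  ker:nrx
∂1c = 0
c vs im∂2: residual ≠ 0 ⇒ not boundary

cycle:yes boundary:no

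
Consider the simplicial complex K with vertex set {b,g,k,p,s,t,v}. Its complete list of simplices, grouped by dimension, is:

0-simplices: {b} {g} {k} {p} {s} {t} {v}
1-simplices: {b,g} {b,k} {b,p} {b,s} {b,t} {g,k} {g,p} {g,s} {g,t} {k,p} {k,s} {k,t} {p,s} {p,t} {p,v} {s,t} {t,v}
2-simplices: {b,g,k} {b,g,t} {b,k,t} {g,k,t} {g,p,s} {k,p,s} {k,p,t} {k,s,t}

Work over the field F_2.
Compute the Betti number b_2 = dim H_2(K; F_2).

b_2=1

n_0=7 n_1=17 n_2=8  [Z2]
∂1: piv[bg,bk,bp,bs,bt,pv] rk=6  ker:gk,gp,gs,gt,kp,ks,kt,ps,pt,st,tv
∂2: piv[bgk,bgt,bkt,gps,kps,kpt,kst] rk=7  ker:gkt
b_2=(8−7)−0=1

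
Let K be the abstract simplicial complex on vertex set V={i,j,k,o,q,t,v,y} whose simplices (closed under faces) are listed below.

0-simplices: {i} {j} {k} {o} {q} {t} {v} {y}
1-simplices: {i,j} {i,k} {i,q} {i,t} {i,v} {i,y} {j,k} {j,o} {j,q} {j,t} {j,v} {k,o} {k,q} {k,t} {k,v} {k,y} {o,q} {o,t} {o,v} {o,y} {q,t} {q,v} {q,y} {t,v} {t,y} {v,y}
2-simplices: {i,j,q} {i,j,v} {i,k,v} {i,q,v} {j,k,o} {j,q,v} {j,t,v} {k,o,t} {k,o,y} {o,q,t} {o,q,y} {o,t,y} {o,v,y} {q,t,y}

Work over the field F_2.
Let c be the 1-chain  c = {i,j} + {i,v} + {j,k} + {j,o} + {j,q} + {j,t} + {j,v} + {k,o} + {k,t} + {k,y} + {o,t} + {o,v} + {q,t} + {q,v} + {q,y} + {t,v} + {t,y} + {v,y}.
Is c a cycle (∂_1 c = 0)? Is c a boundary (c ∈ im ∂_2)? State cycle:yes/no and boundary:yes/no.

n_0=8 n_1=26 n_2=14  [Z2]
∂1: piv[ij,ik,iq,it,iv,iy,jo] rk=7  ker:jk,jq,jt,jv,ko,kq,kt,kv,ky,oq,ot,ov,oy,qt,qv,qy,tv,ty,vy
∂2: piv[ijq,ijv,ikv,iqv,jko,jtv,kot,koy,oqt,oqy,oty,ovy] rk=12  ker:jqv,qty
∂1c = 0
c vs im∂2: reduces to 0 ⇒ boundary

cycle:yes boundary:yes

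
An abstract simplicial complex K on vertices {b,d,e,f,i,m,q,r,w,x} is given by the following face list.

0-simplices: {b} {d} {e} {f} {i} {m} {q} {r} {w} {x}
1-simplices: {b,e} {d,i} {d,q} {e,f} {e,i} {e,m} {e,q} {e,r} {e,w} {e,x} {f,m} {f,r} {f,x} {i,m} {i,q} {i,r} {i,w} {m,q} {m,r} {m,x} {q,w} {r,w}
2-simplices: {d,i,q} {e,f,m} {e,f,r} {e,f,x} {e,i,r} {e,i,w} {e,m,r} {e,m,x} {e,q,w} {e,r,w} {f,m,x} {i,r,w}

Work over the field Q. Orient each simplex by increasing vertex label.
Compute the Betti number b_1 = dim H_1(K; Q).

b_1=3

n_0=10 n_1=22 n_2=12  [Q]
∂1: piv[be,di,dq,ef,ei,em,er,ew,ex] rk=9  ker:eq,fm,fr,fx,im,iq,ir,iw,mq,mr,mx,qw,rw
∂2: piv[diq,efm,efr,efx,eir,eiw,emr,emx,eqw,erw] rk=10  ker:fmx,irw
b_1=(22−9)−10=3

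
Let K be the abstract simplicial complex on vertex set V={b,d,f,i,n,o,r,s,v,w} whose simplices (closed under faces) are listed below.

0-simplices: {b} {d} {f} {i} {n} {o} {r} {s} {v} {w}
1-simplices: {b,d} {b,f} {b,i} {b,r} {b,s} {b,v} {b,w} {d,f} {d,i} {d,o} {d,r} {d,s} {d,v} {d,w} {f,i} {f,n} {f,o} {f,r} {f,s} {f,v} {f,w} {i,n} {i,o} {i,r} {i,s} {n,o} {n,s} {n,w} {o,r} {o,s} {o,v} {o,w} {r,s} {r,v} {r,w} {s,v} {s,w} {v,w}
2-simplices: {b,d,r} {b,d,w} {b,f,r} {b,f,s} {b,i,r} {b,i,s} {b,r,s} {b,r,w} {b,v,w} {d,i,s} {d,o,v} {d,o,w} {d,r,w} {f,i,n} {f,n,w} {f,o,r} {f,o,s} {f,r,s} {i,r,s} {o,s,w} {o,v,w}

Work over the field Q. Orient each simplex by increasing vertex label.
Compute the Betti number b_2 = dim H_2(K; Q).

b_2=3

n_0=10 n_1=38 n_2=21  [Q]
∂1: piv[bd,bf,bi,br,bs,bv,bw,do,fn] rk=9  ker:df,di,dr,ds,dv,dw,fi,fo,fr,fs,fv,fw,in,io,ir,is,no,ns,nw,or,os,ov,ow,rs,rv,rw,sv,sw,vw
∂2: piv[bdr,bdw,bfr,bfs,bir,bis,brs,brw,bvw,dis,dov,dow,fin,fnw,for,fos,osw,ovw] rk=18  ker:drw,frs,irs
b_2=(21−18)−0=3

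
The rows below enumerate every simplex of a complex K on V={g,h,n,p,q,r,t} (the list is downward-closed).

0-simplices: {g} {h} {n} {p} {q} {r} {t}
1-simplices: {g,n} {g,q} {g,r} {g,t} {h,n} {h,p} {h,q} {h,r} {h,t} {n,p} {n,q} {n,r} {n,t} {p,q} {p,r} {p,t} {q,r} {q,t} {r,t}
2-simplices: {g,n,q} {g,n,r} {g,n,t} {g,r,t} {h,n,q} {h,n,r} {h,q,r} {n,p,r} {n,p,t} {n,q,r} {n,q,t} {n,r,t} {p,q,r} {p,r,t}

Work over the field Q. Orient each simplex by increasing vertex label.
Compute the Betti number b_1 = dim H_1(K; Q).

b_1=2

n_0=7 n_1=19 n_2=14  [Q]
∂1: piv[gn,gq,gr,gt,hn,hp] rk=6  ker:hq,hr,ht,np,nq,nr,nt,pq,pr,pt,qr,qt,rt
∂2: piv[gnq,gnr,gnt,grt,hnq,hnr,hqr,npr,npt,nqt,pqr] rk=11  ker:nqr,nrt,prt
b_1=(19−6)−11=2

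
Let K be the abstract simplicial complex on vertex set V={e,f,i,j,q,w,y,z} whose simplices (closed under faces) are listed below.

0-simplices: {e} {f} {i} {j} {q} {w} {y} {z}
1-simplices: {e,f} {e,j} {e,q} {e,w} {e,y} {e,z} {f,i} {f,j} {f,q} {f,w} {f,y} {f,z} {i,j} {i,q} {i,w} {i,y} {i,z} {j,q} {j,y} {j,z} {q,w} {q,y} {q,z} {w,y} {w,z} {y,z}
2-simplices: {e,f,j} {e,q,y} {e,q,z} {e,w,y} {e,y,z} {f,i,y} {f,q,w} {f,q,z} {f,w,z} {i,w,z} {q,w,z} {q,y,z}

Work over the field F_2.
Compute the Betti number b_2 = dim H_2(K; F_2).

n_0=8 n_1=26 n_2=12  [Z2]
∂1: piv[ef,ej,eq,ew,ey,ez,fi] rk=7  ker:fj,fq,fw,fy,fz,ij,iq,iw,iy,iz,jq,jy,jz,qw,qy,qz,wy,wz,yz
∂2: piv[efj,eqy,eqz,ewy,eyz,fiy,fqw,fqz,fwz,iwz] rk=10  ker:qwz,qyz
b_2=(12−10)−0=2

b_2=2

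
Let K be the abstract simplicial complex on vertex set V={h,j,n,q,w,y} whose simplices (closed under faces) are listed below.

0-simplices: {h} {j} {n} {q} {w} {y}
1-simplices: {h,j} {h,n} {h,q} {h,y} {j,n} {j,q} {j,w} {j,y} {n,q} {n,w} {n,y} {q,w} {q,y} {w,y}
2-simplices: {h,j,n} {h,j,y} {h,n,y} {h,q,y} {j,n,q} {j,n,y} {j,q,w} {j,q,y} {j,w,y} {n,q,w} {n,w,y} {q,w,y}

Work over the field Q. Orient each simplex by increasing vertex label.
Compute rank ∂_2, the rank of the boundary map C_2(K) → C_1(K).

rank∂_2=9

n_0=6 n_1=14 n_2=12  [Q]
∂1: piv[hj,hn,hq,hy,jw] rk=5  ker:jn,jq,jy,nq,nw,ny,qw,qy,wy
∂2: piv[hjn,hjy,hny,hqy,jnq,jqw,jqy,jwy,nqw] rk=9  ker:jny,nwy,qwy
rk∂_2=9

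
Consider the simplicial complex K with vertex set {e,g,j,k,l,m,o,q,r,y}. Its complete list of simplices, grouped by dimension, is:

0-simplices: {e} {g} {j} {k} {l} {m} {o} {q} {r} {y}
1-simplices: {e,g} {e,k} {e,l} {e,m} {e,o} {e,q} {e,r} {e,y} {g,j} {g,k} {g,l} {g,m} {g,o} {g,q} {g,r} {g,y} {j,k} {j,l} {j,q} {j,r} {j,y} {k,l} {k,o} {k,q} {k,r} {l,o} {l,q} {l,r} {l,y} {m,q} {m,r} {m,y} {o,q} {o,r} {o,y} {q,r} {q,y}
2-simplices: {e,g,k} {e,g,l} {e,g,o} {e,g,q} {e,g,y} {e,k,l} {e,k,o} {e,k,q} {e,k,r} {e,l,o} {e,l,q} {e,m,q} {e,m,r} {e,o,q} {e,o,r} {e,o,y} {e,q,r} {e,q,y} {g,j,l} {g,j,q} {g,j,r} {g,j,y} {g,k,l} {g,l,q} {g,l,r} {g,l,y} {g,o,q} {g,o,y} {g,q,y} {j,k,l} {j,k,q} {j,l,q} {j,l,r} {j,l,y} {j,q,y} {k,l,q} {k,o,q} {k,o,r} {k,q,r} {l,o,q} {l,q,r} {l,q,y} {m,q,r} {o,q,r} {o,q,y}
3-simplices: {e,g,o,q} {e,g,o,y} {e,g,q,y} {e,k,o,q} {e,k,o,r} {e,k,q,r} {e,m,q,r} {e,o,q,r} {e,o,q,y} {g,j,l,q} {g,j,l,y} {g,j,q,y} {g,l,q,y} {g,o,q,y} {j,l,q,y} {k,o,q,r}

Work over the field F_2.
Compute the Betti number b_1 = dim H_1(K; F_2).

b_1=2

n_0=10 n_1=37 n_2=45 n_3=16  [Z2]
∂1: piv[eg,ek,el,em,eo,eq,er,ey,gj] rk=9  ker:gk,gl,gm,go,gq,gr,gy,jk,jl,jq,jr,jy,kl,ko,kq,kr,lo,lq,lr,ly,mq,mr,my,oq,or,oy,qr,qy
∂2: piv[egk,egl,ego,egq,egy,ekl,eko,ekq,ekr,elo,elq,emq,emr,eoq,eor,eoy,eqr,eqy,gjl,gjq,gjr,gjy,glr,gly,jkl,lqr] rk=26  ker:gkl,glq,goq,goy,gqy,jkq,jlq,jlr,jly,jqy,klq,koq,kor,kqr,loq,lqy,mqr,oqr,oqy
∂3: piv[egoq,egoy,egqy,ekoq,ekor,ekqr,emqr,eoqr,eoqy,gjlq,gjly,gjqy,glqy] rk=13  ker:goqy,jlqy,koqr
b_1=(37−9)−26=2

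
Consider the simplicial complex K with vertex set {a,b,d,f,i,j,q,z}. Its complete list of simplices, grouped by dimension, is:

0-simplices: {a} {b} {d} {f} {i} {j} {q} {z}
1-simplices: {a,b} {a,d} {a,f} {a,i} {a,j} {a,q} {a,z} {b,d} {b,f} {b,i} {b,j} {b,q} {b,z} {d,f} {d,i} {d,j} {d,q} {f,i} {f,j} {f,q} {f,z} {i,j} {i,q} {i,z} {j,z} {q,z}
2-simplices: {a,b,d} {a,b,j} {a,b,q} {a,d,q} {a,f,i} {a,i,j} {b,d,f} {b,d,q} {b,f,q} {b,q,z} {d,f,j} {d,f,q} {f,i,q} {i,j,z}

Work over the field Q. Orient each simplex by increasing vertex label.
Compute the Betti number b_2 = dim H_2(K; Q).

n_0=8 n_1=26 n_2=14  [Q]
∂1: piv[ab,ad,af,ai,aj,aq,az] rk=7  ker:bd,bf,bi,bj,bq,bz,df,di,dj,dq,fi,fj,fq,fz,ij,iq,iz,jz,qz
∂2: piv[abd,abj,abq,adq,afi,aij,bdf,bfq,bqz,dfj,fiq,ijz] rk=12  ker:bdq,dfq
b_2=(14−12)−0=2

b_2=2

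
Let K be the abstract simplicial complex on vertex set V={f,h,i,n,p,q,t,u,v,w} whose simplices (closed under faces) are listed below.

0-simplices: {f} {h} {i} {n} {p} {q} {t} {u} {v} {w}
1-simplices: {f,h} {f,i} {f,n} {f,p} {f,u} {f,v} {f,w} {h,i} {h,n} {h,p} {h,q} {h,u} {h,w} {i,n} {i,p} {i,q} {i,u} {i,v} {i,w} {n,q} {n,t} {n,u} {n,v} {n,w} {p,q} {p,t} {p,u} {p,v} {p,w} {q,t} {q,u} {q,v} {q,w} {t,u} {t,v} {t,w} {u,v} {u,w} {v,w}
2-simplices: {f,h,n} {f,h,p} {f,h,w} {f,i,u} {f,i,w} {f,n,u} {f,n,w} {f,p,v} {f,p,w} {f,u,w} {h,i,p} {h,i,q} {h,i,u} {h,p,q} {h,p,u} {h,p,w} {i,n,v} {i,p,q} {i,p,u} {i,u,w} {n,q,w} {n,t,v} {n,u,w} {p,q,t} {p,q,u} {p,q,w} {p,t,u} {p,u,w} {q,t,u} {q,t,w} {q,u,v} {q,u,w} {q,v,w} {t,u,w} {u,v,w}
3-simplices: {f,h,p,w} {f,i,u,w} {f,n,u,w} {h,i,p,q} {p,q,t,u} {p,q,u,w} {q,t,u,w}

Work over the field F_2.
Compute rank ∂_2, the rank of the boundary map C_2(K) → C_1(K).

n_0=10 n_1=39 n_2=35 n_3=7  [Z2]
∂1: piv[fh,fi,fn,fp,fu,fv,fw,hq,nt] rk=9  ker:hi,hn,hp,hu,hw,in,ip,iq,iu,iv,iw,nq,nu,nv,nw,pq,pt,pu,pv,pw,qt,qu,qv,qw,tu,tv,tw,uv,uw,vw
∂2: piv[fhn,fhp,fhw,fiu,fiw,fnu,fnw,fpv,fpw,fuw,hip,hiq,hiu,hpq,hpu,inv,nqw,ntv,pqt,pqu,pqw,ptu,puw,qtw,quv,qvw] rk=26  ker:hpw,ipq,ipu,iuw,nuw,qtu,quw,tuw,uvw
∂3: piv[fhpw,fiuw,fnuw,hipq,pqtu,pquw,qtuw] rk=7
rk∂_2=26

rank∂_2=26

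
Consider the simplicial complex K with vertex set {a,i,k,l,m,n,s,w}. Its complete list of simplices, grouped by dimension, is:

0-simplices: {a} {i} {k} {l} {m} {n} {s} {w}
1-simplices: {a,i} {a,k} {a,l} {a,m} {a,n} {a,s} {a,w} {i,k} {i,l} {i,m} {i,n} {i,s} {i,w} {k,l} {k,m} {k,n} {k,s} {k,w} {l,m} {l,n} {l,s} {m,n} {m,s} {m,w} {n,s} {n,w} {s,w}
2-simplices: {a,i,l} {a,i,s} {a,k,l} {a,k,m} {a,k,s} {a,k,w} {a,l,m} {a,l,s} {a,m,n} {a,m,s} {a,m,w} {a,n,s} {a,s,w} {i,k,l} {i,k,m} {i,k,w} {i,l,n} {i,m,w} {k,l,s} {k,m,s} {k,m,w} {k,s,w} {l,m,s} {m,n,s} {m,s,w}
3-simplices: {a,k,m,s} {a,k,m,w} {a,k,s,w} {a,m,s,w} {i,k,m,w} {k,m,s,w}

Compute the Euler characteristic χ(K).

χ(K)=0

n_0=8 n_1=27 n_2=25 n_3=6
χ=+8−27+25−6=0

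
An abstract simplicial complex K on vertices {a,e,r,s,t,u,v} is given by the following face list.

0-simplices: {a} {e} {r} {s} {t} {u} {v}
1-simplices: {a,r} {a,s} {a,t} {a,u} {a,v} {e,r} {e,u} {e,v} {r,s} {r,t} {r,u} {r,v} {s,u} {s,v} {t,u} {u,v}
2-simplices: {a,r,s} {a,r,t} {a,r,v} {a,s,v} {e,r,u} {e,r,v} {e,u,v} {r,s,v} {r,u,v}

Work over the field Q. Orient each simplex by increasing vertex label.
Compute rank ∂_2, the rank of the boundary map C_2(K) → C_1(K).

n_0=7 n_1=16 n_2=9  [Q]
∂1: piv[ar,as,at,au,av,er] rk=6  ker:eu,ev,rs,rt,ru,rv,su,sv,tu,uv
∂2: piv[ars,art,arv,asv,eru,erv,euv] rk=7  ker:rsv,ruv
rk∂_2=7

rank∂_2=7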